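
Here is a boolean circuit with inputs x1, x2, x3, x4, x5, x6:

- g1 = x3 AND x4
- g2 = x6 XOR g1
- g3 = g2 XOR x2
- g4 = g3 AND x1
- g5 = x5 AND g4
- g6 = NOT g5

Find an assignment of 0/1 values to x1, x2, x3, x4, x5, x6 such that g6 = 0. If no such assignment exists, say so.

Check with x1=1, x2=0, x3=0, x4=0, x5=1, x6=1:
g1 = x3 AND x4 = 0 AND 0 = 0
g2 = x6 XOR g1 = 1 XOR 0 = 1
g3 = g2 XOR x2 = 1 XOR 0 = 1
g4 = g3 AND x1 = 1 AND 1 = 1
g5 = x5 AND g4 = 1 AND 1 = 1
g6 = NOT g5 = NOT 1 = 0
So g6 = 0 as required.

x1=1, x2=0, x3=0, x4=0, x5=1, x6=1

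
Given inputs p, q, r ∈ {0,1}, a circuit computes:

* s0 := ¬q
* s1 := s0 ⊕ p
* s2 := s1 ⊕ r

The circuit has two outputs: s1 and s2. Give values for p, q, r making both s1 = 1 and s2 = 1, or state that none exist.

Check with p=0, q=0, r=0:
s0 = ¬q = ¬0 = 1
s1 = s0 ⊕ p = 1 ⊕ 0 = 1
s2 = s1 ⊕ r = 1 ⊕ 0 = 1
So s1 = 1 and s2 = 1.

p=0, q=0, r=0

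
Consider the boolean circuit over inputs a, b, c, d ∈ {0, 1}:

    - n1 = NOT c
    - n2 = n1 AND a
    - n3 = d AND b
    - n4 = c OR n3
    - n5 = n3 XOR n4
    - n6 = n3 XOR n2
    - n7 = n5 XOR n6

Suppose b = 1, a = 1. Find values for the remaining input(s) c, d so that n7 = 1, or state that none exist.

c=1, d=1

Check with b = 1, a = 1 and c=1, d=1:
n1 = NOT c = NOT 1 = 0
n2 = n1 AND a = 0 AND 1 = 0
n3 = d AND b = 1 AND 1 = 1
n4 = c OR n3 = 1 OR 1 = 1
n5 = n3 XOR n4 = 1 XOR 1 = 0
n6 = n3 XOR n2 = 1 XOR 0 = 1
n7 = n5 XOR n6 = 0 XOR 1 = 1
So n7 = 1.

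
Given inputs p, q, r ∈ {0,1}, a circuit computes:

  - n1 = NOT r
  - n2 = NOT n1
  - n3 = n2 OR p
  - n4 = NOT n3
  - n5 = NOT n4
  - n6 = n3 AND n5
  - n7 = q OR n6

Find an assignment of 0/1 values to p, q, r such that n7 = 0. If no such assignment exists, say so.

Check with p=0, q=0, r=0:
n1 = NOT r = NOT 0 = 1
n2 = NOT n1 = NOT 1 = 0
n3 = n2 OR p = 0 OR 0 = 0
n4 = NOT n3 = NOT 0 = 1
n5 = NOT n4 = NOT 1 = 0
n6 = n3 AND n5 = 0 AND 0 = 0
n7 = q OR n6 = 0 OR 0 = 0
So n7 = 0 as required.

p=0, q=0, r=0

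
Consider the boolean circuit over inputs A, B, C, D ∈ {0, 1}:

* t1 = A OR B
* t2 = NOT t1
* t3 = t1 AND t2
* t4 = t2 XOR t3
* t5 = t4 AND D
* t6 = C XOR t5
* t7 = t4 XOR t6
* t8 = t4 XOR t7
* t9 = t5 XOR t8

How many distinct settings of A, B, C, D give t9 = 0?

8

t9 = t5 XOR t8 must be 0, so t5 and t8 are equal.
Enumerating the 16 input combinations, 8 give t9 = 0 and 8 give t9 = 1.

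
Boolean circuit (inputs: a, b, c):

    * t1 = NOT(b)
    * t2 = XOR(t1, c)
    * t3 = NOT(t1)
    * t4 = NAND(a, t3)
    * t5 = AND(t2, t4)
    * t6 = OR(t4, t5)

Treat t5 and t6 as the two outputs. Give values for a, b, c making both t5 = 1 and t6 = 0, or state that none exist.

no solution exists

Across all 8 input combinations, none give both t5 = 1 and t6 = 0.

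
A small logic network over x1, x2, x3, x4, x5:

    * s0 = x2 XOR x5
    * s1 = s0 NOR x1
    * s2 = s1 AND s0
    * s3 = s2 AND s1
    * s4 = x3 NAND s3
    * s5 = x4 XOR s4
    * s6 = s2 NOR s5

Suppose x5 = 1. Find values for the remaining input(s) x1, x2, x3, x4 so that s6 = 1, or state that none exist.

x1=1 x2=1 x3=0 x4=1

s6 = s2 NOR s5 must be 1, so both s2 = 0 and s5 = 0.
Check with x5 = 1 and x1=1, x2=1, x3=0, x4=1:
s0 = x2 XOR x5 = 1 XOR 1 = 0
s1 = s0 NOR x1 = 0 NOR 1 = 0
s2 = s1 AND s0 = 0 AND 0 = 0
s3 = s2 AND s1 = 0 AND 0 = 0
s4 = x3 NAND s3 = 0 NAND 0 = 1
s5 = x4 XOR s4 = 1 XOR 1 = 0
s6 = s2 NOR s5 = 0 NOR 0 = 1
So s6 = 1.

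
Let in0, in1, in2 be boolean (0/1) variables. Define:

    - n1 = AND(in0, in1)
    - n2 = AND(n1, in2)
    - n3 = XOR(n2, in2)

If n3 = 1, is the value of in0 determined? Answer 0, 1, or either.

either

Both values of in0 occur among assignments with n3 = 1:
  in0=0: in0=0, in1=0, in2=1
  in0=1: in0=1, in1=0, in2=1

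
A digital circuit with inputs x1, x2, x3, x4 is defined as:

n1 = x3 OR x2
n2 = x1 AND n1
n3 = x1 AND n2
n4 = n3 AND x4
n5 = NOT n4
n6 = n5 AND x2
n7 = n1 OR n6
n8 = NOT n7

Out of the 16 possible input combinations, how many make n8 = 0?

12

n8 = NOT n7 must be 0, so n7 = 1.
n7 = n1 OR n6 must be 1, so at least one of n1, n6 is 1.
Enumerating the 16 input combinations, 12 give n8 = 0 and 4 give n8 = 1.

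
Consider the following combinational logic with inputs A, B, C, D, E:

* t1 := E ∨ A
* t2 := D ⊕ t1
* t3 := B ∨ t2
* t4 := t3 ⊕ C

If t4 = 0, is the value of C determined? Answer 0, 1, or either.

Both values of C occur among assignments with t4 = 0:
  C=0: A=0, B=0, C=0, D=0, E=0
  C=1: A=0, B=0, C=1, D=0, E=1

either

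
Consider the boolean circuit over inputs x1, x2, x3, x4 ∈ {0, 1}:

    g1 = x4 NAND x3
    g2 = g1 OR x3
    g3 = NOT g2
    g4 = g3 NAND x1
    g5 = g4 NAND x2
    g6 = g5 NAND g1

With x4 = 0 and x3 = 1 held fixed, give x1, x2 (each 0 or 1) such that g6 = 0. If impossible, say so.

x1=0, x2=0

g6 = g5 NAND g1 must be 0, so both g5 = 1 and g1 = 1.
g5 = g4 NAND x2 must be 1, so at least one of g4, x2 is 0.
Check with x4 = 0 and x3 = 1 and x1=0, x2=0:
g1 = x4 NAND x3 = 0 NAND 1 = 1
g2 = g1 OR x3 = 1 OR 1 = 1
g3 = NOT g2 = NOT 1 = 0
g4 = g3 NAND x1 = 0 NAND 0 = 1
g5 = g4 NAND x2 = 1 NAND 0 = 1
g6 = g5 NAND g1 = 1 NAND 1 = 0
So g6 = 0.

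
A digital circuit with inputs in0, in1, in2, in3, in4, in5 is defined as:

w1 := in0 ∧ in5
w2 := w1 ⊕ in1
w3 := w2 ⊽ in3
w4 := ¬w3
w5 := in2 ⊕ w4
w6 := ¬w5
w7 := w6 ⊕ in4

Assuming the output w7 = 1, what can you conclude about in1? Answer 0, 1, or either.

either

Both values of in1 occur among assignments with w7 = 1:
  in1=0: in0=0, in1=0, in2=0, in3=0, in4=0, in5=0
  in1=1: in0=0, in1=1, in2=0, in3=0, in4=1, in5=0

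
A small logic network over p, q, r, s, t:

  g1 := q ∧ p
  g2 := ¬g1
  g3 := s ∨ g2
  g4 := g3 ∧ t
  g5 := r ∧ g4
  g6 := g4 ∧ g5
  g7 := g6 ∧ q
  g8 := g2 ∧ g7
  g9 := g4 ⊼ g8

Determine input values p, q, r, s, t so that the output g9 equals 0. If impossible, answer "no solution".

p=0, q=1, r=1, s=1, t=1

g9 = g4 ⊼ g8 must be 0, so both g4 = 1 and g8 = 1.
g4 = g3 ∧ t must be 1, so both g3 = 1 and t = 1.
Check with p=0, q=1, r=1, s=1, t=1:
g1 = q ∧ p = 1 ∧ 0 = 0
g2 = ¬g1 = ¬0 = 1
g3 = s ∨ g2 = 1 ∨ 1 = 1
g4 = g3 ∧ t = 1 ∧ 1 = 1
g5 = r ∧ g4 = 1 ∧ 1 = 1
g6 = g4 ∧ g5 = 1 ∧ 1 = 1
g7 = g6 ∧ q = 1 ∧ 1 = 1
g8 = g2 ∧ g7 = 1 ∧ 1 = 1
g9 = g4 ⊼ g8 = 1 ⊼ 1 = 0
So g9 = 0 as required.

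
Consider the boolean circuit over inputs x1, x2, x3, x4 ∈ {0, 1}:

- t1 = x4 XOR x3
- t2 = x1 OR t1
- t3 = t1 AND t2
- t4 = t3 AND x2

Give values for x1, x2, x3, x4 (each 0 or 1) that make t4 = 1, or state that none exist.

t4 = t3 AND x2 must be 1, so both t3 = 1 and x2 = 1.
t3 = t1 AND t2 must be 1, so both t1 = 1 and t2 = 1.
t1 = x4 XOR x3 must be 1, so x4 and x3 differ.
Check with x1=1, x2=1, x3=0, x4=1:
t1 = x4 XOR x3 = 1 XOR 0 = 1
t2 = x1 OR t1 = 1 OR 1 = 1
t3 = t1 AND t2 = 1 AND 1 = 1
t4 = t3 AND x2 = 1 AND 1 = 1
So t4 = 1 as required.

x1=1, x2=1, x3=0, x4=1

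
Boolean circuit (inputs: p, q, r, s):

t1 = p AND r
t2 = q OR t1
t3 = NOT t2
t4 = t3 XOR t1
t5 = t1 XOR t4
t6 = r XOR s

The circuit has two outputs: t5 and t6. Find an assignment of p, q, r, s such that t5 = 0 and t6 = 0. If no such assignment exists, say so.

Check with p=1, q=1, r=0, s=0:
t1 = p AND r = 1 AND 0 = 0
t2 = q OR t1 = 1 OR 0 = 1
t3 = NOT t2 = NOT 1 = 0
t4 = t3 XOR t1 = 0 XOR 0 = 0
t5 = t1 XOR t4 = 0 XOR 0 = 0
t6 = r XOR s = 0 XOR 0 = 0
So t5 = 0 and t6 = 0.

p=1, q=1, r=0, s=0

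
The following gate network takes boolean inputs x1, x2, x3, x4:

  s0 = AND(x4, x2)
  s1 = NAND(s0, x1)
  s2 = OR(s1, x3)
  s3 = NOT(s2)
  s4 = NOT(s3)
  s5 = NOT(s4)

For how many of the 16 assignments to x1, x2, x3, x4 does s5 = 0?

15

s5 = NOT(s4) must be 0, so s4 = 1.
Enumerating the 16 input combinations, 15 give s5 = 0 and 1 give s5 = 1.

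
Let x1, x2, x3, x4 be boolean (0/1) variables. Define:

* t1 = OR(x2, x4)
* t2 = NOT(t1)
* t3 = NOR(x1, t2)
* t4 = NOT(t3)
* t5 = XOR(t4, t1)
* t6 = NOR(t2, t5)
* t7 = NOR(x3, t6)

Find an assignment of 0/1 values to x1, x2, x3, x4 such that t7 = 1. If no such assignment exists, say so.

t7 = NOR(x3, t6) must be 1, so both x3 = 0 and t6 = 0.
t6 = NOR(t2, t5) must be 0, so at least one of t2, t5 is 1.
Check with x1=0, x2=0, x3=0, x4=1:
t1 = OR(x2, x4) = OR(0, 1) = 1
t2 = NOT(t1) = NOT 1 = 0
t3 = NOR(x1, t2) = NOR(0, 0) = 1
t4 = NOT(t3) = NOT 1 = 0
t5 = XOR(t4, t1) = XOR(0, 1) = 1
t6 = NOR(t2, t5) = NOR(0, 1) = 0
t7 = NOR(x3, t6) = NOR(0, 0) = 1
So t7 = 1 as required.

x1=0, x2=0, x3=0, x4=1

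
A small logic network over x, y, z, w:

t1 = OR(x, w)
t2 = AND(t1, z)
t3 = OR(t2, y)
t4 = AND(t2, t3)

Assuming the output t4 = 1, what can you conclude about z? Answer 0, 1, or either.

t4 = AND(t2, t3) must be 1, so both t2 = 1 and t3 = 1.
t2 = AND(t1, z) must be 1, so both t1 = 1 and z = 1.
Every assignment with t4 = 1 has z = 1; there are 6 such assignment(s).

1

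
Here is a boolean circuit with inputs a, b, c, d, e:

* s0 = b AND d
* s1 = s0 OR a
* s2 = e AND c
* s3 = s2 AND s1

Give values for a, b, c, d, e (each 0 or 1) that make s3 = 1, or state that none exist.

s3 = s2 AND s1 must be 1, so both s2 = 1 and s1 = 1.
s2 = e AND c must be 1, so both e = 1 and c = 1.
s1 = s0 OR a must be 1, so at least one of s0, a is 1.
Check with a=1, b=1, c=1, d=0, e=1:
s0 = b AND d = 1 AND 0 = 0
s1 = s0 OR a = 0 OR 1 = 1
s2 = e AND c = 1 AND 1 = 1
s3 = s2 AND s1 = 1 AND 1 = 1
So s3 = 1 as required.

a=1, b=1, c=1, d=0, e=1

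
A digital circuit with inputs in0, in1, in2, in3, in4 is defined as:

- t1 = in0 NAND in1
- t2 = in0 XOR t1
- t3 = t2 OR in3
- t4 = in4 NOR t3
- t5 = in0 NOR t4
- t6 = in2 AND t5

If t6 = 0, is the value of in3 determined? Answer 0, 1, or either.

either

Both values of in3 occur among assignments with t6 = 0:
  in3=0: in0=0, in1=0, in2=0, in3=0, in4=0
  in3=1: in0=0, in1=0, in2=0, in3=1, in4=0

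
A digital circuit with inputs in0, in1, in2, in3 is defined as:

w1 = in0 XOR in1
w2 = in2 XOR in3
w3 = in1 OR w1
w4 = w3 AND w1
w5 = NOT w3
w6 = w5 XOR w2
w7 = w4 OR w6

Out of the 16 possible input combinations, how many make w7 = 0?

4

w7 = w4 OR w6 must be 0, so both w4 = 0 and w6 = 0.
w4 = w3 AND w1 must be 0, so at least one of w3, w1 is 0.
Enumerating the 16 input combinations, 4 give w7 = 0 and 12 give w7 = 1.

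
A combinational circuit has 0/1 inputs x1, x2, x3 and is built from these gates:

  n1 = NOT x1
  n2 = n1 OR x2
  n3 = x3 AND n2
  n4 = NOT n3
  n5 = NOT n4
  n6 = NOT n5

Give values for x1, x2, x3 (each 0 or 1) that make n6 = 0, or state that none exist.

n6 = NOT n5 must be 0, so n5 = 1.
Check with x1=0 x2=0 x3=1:
n1 = NOT x1 = NOT 0 = 1
n2 = n1 OR x2 = 1 OR 0 = 1
n3 = x3 AND n2 = 1 AND 1 = 1
n4 = NOT n3 = NOT 1 = 0
n5 = NOT n4 = NOT 0 = 1
n6 = NOT n5 = NOT 1 = 0
So n6 = 0 as required.

x1=0 x2=0 x3=1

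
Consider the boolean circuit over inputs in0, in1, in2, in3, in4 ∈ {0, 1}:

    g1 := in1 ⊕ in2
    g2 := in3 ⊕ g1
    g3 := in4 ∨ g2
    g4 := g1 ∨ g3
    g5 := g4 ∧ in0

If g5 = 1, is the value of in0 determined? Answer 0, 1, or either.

1

g5 = g4 ∧ in0 must be 1, so both g4 = 1 and in0 = 1.
g4 = g1 ∨ g3 must be 1, so at least one of g1, g3 is 1.
Every assignment with g5 = 1 has in0 = 1; there are 14 such assignment(s).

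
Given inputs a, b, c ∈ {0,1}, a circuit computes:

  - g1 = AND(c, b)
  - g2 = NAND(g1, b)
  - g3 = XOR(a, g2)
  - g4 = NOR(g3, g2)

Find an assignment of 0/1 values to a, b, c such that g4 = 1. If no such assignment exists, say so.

a=0, b=1, c=1

Check with a=0, b=1, c=1:
g1 = AND(c, b) = AND(1, 1) = 1
g2 = NAND(g1, b) = NAND(1, 1) = 0
g3 = XOR(a, g2) = XOR(0, 0) = 0
g4 = NOR(g3, g2) = NOR(0, 0) = 1
So g4 = 1 as required.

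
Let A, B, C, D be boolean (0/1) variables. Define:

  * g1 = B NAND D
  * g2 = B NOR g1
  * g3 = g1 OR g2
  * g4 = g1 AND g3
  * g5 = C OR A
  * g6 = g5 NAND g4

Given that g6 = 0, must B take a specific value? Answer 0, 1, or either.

Both values of B occur among assignments with g6 = 0:
  B=0: A=0, B=0, C=1, D=0
  B=1: A=0, B=1, C=1, D=0

either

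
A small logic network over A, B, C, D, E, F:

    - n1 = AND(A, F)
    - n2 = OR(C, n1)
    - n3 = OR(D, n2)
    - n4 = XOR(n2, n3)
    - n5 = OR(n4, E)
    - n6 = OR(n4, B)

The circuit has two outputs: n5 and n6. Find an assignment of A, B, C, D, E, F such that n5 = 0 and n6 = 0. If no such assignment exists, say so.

Check with A=1 B=0 C=1 D=1 E=0 F=0:
n1 = AND(A, F) = AND(1, 0) = 0
n2 = OR(C, n1) = OR(1, 0) = 1
n3 = OR(D, n2) = OR(1, 1) = 1
n4 = XOR(n2, n3) = XOR(1, 1) = 0
n5 = OR(n4, E) = OR(0, 0) = 0
n6 = OR(n4, B) = OR(0, 0) = 0
So n5 = 0 and n6 = 0.

A=1 B=0 C=1 D=1 E=0 F=0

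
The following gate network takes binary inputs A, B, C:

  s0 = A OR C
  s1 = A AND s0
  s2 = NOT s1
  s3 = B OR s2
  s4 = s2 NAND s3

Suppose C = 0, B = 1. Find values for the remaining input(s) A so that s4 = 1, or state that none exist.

A=1

s4 = s2 NAND s3 must be 1, so at least one of s2, s3 is 0.
Check with C = 0, B = 1 and A=1:
s0 = A OR C = 1 OR 0 = 1
s1 = A AND s0 = 1 AND 1 = 1
s2 = NOT s1 = NOT 1 = 0
s3 = B OR s2 = 1 OR 0 = 1
s4 = s2 NAND s3 = 0 NAND 1 = 1
So s4 = 1.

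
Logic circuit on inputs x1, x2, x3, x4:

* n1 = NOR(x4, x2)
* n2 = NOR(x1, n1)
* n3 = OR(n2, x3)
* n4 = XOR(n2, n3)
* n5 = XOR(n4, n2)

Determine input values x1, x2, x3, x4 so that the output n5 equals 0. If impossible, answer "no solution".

n5 = XOR(n4, n2) must be 0, so n4 and n2 are equal.
Check with x1=1, x2=0, x3=0, x4=0:
n1 = NOR(x4, x2) = NOR(0, 0) = 1
n2 = NOR(x1, n1) = NOR(1, 1) = 0
n3 = OR(n2, x3) = OR(0, 0) = 0
n4 = XOR(n2, n3) = XOR(0, 0) = 0
n5 = XOR(n4, n2) = XOR(0, 0) = 0
So n5 = 0 as required.

x1=1, x2=0, x3=0, x4=0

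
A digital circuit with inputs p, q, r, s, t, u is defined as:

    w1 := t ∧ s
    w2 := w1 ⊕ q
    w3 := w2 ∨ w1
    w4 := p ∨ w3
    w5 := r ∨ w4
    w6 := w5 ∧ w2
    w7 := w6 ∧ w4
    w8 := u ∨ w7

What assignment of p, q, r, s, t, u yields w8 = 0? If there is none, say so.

w8 = u ∨ w7 must be 0, so both u = 0 and w7 = 0.
Check with p=1 q=0 r=0 s=1 t=0 u=0:
w1 = t ∧ s = 0 ∧ 1 = 0
w2 = w1 ⊕ q = 0 ⊕ 0 = 0
w3 = w2 ∨ w1 = 0 ∨ 0 = 0
w4 = p ∨ w3 = 1 ∨ 0 = 1
w5 = r ∨ w4 = 0 ∨ 1 = 1
w6 = w5 ∧ w2 = 1 ∧ 0 = 0
w7 = w6 ∧ w4 = 0 ∧ 1 = 0
w8 = u ∨ w7 = 0 ∨ 0 = 0
So w8 = 0 as required.

p=1 q=0 r=0 s=1 t=0 u=0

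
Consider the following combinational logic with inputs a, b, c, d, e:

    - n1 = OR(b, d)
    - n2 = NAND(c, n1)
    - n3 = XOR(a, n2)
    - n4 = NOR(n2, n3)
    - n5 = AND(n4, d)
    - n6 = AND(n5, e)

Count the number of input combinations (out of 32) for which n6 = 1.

n6 = AND(n5, e) must be 1, so both n5 = 1 and e = 1.
n5 = AND(n4, d) must be 1, so both n4 = 1 and d = 1.
Satisfying assignments:
  a=0, b=0, c=1, d=1, e=1
  a=0, b=1, c=1, d=1, e=1

2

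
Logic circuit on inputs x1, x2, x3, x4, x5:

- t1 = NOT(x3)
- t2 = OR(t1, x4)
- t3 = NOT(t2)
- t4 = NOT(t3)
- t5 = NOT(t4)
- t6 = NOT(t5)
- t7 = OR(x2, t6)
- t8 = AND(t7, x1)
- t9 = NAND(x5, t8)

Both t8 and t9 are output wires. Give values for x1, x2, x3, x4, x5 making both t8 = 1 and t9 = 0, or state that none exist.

x1=1 x2=1 x3=1 x4=0 x5=1

Check with x1=1 x2=1 x3=1 x4=0 x5=1:
t1 = NOT(x3) = NOT 1 = 0
t2 = OR(t1, x4) = OR(0, 0) = 0
t3 = NOT(t2) = NOT 0 = 1
t4 = NOT(t3) = NOT 1 = 0
t5 = NOT(t4) = NOT 0 = 1
t6 = NOT(t5) = NOT 1 = 0
t7 = OR(x2, t6) = OR(1, 0) = 1
t8 = AND(t7, x1) = AND(1, 1) = 1
t9 = NAND(x5, t8) = NAND(1, 1) = 0
So t8 = 1 and t9 = 0.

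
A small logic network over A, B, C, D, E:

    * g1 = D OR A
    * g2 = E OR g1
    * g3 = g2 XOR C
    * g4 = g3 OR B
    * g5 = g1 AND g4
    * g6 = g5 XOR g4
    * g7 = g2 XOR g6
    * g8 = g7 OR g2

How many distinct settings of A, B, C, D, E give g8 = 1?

31

g8 = g7 OR g2 must be 1, so at least one of g7, g2 is 1.
Enumerating the 32 input combinations, 31 give g8 = 1 and 1 give g8 = 0.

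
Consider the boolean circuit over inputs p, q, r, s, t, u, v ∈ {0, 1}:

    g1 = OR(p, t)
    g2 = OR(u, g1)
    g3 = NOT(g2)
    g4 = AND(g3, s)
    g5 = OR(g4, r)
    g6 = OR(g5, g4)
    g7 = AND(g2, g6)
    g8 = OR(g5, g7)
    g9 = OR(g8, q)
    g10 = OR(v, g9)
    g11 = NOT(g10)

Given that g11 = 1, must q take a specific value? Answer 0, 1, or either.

g11 = NOT(g10) must be 1, so g10 = 0.
Every assignment with g11 = 1 has q = 0; there are 15 such assignment(s).

0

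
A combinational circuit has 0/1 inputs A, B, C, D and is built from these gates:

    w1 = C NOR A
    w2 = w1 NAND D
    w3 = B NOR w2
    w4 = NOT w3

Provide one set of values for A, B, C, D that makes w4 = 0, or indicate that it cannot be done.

A=0 B=0 C=0 D=1

w4 = NOT w3 must be 0, so w3 = 1.
w3 = B NOR w2 must be 1, so both B = 0 and w2 = 0.
Check with A=0 B=0 C=0 D=1:
w1 = C NOR A = 0 NOR 0 = 1
w2 = w1 NAND D = 1 NAND 1 = 0
w3 = B NOR w2 = 0 NOR 0 = 1
w4 = NOT w3 = NOT 1 = 0
So w4 = 0 as required.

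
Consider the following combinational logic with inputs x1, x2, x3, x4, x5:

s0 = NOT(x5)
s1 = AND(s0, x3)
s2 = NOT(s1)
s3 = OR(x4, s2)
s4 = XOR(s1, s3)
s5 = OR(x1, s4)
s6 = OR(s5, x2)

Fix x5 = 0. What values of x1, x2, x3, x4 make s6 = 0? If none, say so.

s6 = OR(s5, x2) must be 0, so both s5 = 0 and x2 = 0.
s5 = OR(x1, s4) must be 0, so both x1 = 0 and s4 = 0.
Check with x5 = 0 and x1=0, x2=0, x3=1, x4=1:
s0 = NOT(x5) = NOT 0 = 1
s1 = AND(s0, x3) = AND(1, 1) = 1
s2 = NOT(s1) = NOT 1 = 0
s3 = OR(x4, s2) = OR(1, 0) = 1
s4 = XOR(s1, s3) = XOR(1, 1) = 0
s5 = OR(x1, s4) = OR(0, 0) = 0
s6 = OR(s5, x2) = OR(0, 0) = 0
So s6 = 0.

x1=0, x2=0, x3=1, x4=1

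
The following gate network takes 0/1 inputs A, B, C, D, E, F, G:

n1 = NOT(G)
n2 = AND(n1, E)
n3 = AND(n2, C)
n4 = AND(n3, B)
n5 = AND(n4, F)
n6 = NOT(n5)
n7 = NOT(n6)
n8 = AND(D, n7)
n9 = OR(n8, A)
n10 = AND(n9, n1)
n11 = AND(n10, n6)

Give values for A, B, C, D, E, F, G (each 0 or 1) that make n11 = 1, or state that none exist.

n11 = AND(n10, n6) must be 1, so both n10 = 1 and n6 = 1.
n10 = AND(n9, n1) must be 1, so both n9 = 1 and n1 = 1.
n6 = NOT(n5) must be 1, so n5 = 0.
Check with A=1 B=1 C=0 D=1 E=1 F=0 G=0:
n1 = NOT(G) = NOT 0 = 1
n2 = AND(n1, E) = AND(1, 1) = 1
n3 = AND(n2, C) = AND(1, 0) = 0
n4 = AND(n3, B) = AND(0, 1) = 0
n5 = AND(n4, F) = AND(0, 0) = 0
n6 = NOT(n5) = NOT 0 = 1
n7 = NOT(n6) = NOT 1 = 0
n8 = AND(D, n7) = AND(1, 0) = 0
n9 = OR(n8, A) = OR(0, 1) = 1
n10 = AND(n9, n1) = AND(1, 1) = 1
n11 = AND(n10, n6) = AND(1, 1) = 1
So n11 = 1 as required.

A=1 B=1 C=0 D=1 E=1 F=0 G=0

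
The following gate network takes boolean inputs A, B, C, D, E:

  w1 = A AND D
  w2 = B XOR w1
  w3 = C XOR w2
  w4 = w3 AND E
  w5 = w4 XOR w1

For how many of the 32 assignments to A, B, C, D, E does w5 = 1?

w5 = w4 XOR w1 must be 1, so w4 and w1 differ.
Enumerating the 32 input combinations, 12 give w5 = 1 and 20 give w5 = 0.

12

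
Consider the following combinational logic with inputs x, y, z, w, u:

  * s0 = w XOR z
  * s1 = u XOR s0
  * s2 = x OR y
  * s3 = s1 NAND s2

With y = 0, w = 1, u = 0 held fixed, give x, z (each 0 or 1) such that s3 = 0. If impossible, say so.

x=1, z=0

Check with y = 0, w = 1, u = 0 and x=1, z=0:
s0 = w XOR z = 1 XOR 0 = 1
s1 = u XOR s0 = 0 XOR 1 = 1
s2 = x OR y = 1 OR 0 = 1
s3 = s1 NAND s2 = 1 NAND 1 = 0
So s3 = 0.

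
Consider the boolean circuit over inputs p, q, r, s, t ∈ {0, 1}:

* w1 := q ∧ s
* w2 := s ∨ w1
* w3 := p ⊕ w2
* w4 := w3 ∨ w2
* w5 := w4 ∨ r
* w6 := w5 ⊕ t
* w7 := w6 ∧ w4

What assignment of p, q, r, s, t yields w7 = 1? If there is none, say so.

w7 = w6 ∧ w4 must be 1, so both w6 = 1 and w4 = 1.
w6 = w5 ⊕ t must be 1, so w5 and t differ.
Check with p=1, q=0, r=1, s=0, t=0:
w1 = q ∧ s = 0 ∧ 0 = 0
w2 = s ∨ w1 = 0 ∨ 0 = 0
w3 = p ⊕ w2 = 1 ⊕ 0 = 1
w4 = w3 ∨ w2 = 1 ∨ 0 = 1
w5 = w4 ∨ r = 1 ∨ 1 = 1
w6 = w5 ⊕ t = 1 ⊕ 0 = 1
w7 = w6 ∧ w4 = 1 ∧ 1 = 1
So w7 = 1 as required.

p=1, q=0, r=1, s=0, t=0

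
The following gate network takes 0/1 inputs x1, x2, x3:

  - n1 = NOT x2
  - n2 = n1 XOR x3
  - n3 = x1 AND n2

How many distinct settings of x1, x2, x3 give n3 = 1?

n3 = x1 AND n2 must be 1, so both x1 = 1 and n2 = 1.
n2 = n1 XOR x3 must be 1, so n1 and x3 differ.
Satisfying assignments:
  x1=1, x2=0, x3=0
  x1=1, x2=1, x3=1

2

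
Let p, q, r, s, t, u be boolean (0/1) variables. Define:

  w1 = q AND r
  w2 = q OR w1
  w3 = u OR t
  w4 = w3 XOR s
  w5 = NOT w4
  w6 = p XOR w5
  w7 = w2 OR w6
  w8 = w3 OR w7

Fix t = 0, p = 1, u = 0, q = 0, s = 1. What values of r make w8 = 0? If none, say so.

no solution exists

With t = 0, p = 1, u = 0, q = 0, s = 1 fixed, none of the 2 settings of r give w8 = 0.
For example, with r=1:
w1 = q AND r = 0 AND 1 = 0
w2 = q OR w1 = 0 OR 0 = 0
w3 = u OR t = 0 OR 0 = 0
w4 = w3 XOR s = 0 XOR 1 = 1
w5 = NOT w4 = NOT 1 = 0
w6 = p XOR w5 = 1 XOR 0 = 1
w7 = w2 OR w6 = 0 OR 1 = 1
w8 = w3 OR w7 = 0 OR 1 = 1
giving w8 = 1 ≠ 0.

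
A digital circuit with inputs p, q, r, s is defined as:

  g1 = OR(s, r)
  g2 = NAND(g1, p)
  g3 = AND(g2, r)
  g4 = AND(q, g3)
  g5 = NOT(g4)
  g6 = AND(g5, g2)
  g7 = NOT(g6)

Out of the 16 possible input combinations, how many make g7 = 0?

g7 = NOT(g6) must be 0, so g6 = 1.
Enumerating the 16 input combinations, 8 give g7 = 0 and 8 give g7 = 1.

8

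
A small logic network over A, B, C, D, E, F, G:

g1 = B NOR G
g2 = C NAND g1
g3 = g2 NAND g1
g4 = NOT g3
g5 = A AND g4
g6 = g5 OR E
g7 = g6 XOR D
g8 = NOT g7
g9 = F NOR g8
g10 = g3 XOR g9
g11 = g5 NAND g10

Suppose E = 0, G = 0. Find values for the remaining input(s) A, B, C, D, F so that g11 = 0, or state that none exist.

A=1, B=0, C=0, D=0, F=0

Check with E = 0, G = 0 and A=1, B=0, C=0, D=0, F=0:
g1 = B NOR G = 0 NOR 0 = 1
g2 = C NAND g1 = 0 NAND 1 = 1
g3 = g2 NAND g1 = 1 NAND 1 = 0
g4 = NOT g3 = NOT 0 = 1
g5 = A AND g4 = 1 AND 1 = 1
g6 = g5 OR E = 1 OR 0 = 1
g7 = g6 XOR D = 1 XOR 0 = 1
g8 = NOT g7 = NOT 1 = 0
g9 = F NOR g8 = 0 NOR 0 = 1
g10 = g3 XOR g9 = 0 XOR 1 = 1
g11 = g5 NAND g10 = 1 NAND 1 = 0
So g11 = 0.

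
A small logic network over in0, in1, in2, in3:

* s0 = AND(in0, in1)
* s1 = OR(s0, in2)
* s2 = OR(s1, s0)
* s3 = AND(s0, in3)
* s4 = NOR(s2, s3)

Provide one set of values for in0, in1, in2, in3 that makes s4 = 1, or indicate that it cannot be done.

in0=0, in1=1, in2=0, in3=0

Check with in0=0, in1=1, in2=0, in3=0:
s0 = AND(in0, in1) = AND(0, 1) = 0
s1 = OR(s0, in2) = OR(0, 0) = 0
s2 = OR(s1, s0) = OR(0, 0) = 0
s3 = AND(s0, in3) = AND(0, 0) = 0
s4 = NOR(s2, s3) = NOR(0, 0) = 1
So s4 = 1 as required.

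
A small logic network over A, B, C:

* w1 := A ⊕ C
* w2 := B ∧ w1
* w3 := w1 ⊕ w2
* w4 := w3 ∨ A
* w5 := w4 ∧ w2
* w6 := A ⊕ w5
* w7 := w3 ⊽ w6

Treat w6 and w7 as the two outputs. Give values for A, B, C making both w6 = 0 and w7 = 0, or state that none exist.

A=0, B=0, C=1

Check with A=0, B=0, C=1:
w1 = A ⊕ C = 0 ⊕ 1 = 1
w2 = B ∧ w1 = 0 ∧ 1 = 0
w3 = w1 ⊕ w2 = 1 ⊕ 0 = 1
w4 = w3 ∨ A = 1 ∨ 0 = 1
w5 = w4 ∧ w2 = 1 ∧ 0 = 0
w6 = A ⊕ w5 = 0 ⊕ 0 = 0
w7 = w3 ⊽ w6 = 1 ⊽ 0 = 0
So w6 = 0 and w7 = 0.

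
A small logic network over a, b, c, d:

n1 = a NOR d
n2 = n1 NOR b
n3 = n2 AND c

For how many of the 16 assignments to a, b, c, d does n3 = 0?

13

n3 = n2 AND c must be 0, so at least one of n2, c is 0.
Enumerating the 16 input combinations, 13 give n3 = 0 and 3 give n3 = 1.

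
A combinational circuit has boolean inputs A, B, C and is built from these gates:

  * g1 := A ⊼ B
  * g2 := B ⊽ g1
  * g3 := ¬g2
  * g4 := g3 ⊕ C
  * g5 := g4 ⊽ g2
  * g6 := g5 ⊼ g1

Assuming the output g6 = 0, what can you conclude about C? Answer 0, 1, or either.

g6 = g5 ⊼ g1 must be 0, so both g5 = 1 and g1 = 1.
Every assignment with g6 = 0 has C = 1; there are 3 such assignment(s).
  A=0, B=0, C=1
  A=0, B=1, C=1
  A=1, B=0, C=1

1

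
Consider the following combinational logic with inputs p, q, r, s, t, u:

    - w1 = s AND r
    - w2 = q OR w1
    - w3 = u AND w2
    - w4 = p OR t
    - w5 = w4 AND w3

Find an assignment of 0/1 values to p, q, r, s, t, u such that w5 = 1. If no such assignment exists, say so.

w5 = w4 AND w3 must be 1, so both w4 = 1 and w3 = 1.
w4 = p OR t must be 1, so at least one of p, t is 1.
Check with p=1 q=1 r=1 s=1 t=1 u=1:
w1 = s AND r = 1 AND 1 = 1
w2 = q OR w1 = 1 OR 1 = 1
w3 = u AND w2 = 1 AND 1 = 1
w4 = p OR t = 1 OR 1 = 1
w5 = w4 AND w3 = 1 AND 1 = 1
So w5 = 1 as required.

p=1 q=1 r=1 s=1 t=1 u=1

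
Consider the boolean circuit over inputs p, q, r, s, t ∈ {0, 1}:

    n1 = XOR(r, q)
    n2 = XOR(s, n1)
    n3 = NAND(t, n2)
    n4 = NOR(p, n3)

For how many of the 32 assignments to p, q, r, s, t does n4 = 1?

4

n4 = NOR(p, n3) must be 1, so both p = 0 and n3 = 0.
Satisfying assignments:
  p=0, q=0, r=0, s=1, t=1
  p=0, q=0, r=1, s=0, t=1
  p=0, q=1, r=0, s=0, t=1
  p=0, q=1, r=1, s=1, t=1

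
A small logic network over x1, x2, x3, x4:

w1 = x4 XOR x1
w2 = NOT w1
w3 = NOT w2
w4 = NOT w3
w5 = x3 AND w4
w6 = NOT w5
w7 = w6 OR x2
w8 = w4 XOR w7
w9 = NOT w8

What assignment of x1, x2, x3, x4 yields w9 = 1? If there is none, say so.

x1=0 x2=1 x3=0 x4=0

Check with x1=0 x2=1 x3=0 x4=0:
w1 = x4 XOR x1 = 0 XOR 0 = 0
w2 = NOT w1 = NOT 0 = 1
w3 = NOT w2 = NOT 1 = 0
w4 = NOT w3 = NOT 0 = 1
w5 = x3 AND w4 = 0 AND 1 = 0
w6 = NOT w5 = NOT 0 = 1
w7 = w6 OR x2 = 1 OR 1 = 1
w8 = w4 XOR w7 = 1 XOR 1 = 0
w9 = NOT w8 = NOT 0 = 1
So w9 = 1 as required.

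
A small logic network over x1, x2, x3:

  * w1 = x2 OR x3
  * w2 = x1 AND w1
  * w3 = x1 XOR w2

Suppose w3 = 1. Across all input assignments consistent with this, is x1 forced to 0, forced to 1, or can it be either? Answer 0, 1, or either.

w3 = x1 XOR w2 must be 1, so x1 and w2 differ.
Every assignment with w3 = 1 has x1 = 1; there are 1 such assignment(s).
  x1=1, x2=0, x3=0

1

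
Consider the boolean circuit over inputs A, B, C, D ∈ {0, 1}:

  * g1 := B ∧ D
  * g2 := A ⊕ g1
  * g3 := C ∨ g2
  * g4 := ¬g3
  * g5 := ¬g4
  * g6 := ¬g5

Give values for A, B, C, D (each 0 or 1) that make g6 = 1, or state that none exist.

Check with A=1, B=1, C=0, D=1:
g1 = B ∧ D = 1 ∧ 1 = 1
g2 = A ⊕ g1 = 1 ⊕ 1 = 0
g3 = C ∨ g2 = 0 ∨ 0 = 0
g4 = ¬g3 = ¬0 = 1
g5 = ¬g4 = ¬1 = 0
g6 = ¬g5 = ¬0 = 1
So g6 = 1 as required.

A=1, B=1, C=0, D=1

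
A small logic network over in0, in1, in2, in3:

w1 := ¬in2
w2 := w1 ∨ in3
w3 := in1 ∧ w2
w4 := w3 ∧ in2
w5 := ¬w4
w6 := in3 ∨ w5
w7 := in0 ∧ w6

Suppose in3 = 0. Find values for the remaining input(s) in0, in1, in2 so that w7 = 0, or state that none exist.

in0=0, in1=0, in2=0

w7 = in0 ∧ w6 must be 0, so at least one of in0, w6 is 0.
Check with in3 = 0 and in0=0, in1=0, in2=0:
w1 = ¬in2 = ¬0 = 1
w2 = w1 ∨ in3 = 1 ∨ 0 = 1
w3 = in1 ∧ w2 = 0 ∧ 1 = 0
w4 = w3 ∧ in2 = 0 ∧ 0 = 0
w5 = ¬w4 = ¬0 = 1
w6 = in3 ∨ w5 = 0 ∨ 1 = 1
w7 = in0 ∧ w6 = 0 ∧ 1 = 0
So w7 = 0.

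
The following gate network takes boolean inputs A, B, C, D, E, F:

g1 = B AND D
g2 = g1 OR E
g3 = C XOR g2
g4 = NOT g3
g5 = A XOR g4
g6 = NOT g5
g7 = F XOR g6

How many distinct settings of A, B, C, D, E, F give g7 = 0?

32

g7 = F XOR g6 must be 0, so F and g6 are equal.
Enumerating the 64 input combinations, 32 give g7 = 0 and 32 give g7 = 1.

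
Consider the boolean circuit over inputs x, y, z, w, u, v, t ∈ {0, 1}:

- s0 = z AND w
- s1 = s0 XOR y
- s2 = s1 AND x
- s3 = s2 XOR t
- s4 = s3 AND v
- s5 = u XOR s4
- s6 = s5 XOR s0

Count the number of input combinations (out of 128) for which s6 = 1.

64

s6 = s5 XOR s0 must be 1, so s5 and s0 differ.
Enumerating the 128 input combinations, 64 give s6 = 1 and 64 give s6 = 0.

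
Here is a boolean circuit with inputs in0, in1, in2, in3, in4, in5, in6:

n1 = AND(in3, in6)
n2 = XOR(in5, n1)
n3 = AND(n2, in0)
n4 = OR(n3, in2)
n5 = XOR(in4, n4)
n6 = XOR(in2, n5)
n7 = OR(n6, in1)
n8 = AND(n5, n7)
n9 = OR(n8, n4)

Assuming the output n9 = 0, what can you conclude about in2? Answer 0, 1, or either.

n9 = OR(n8, n4) must be 0, so both n8 = 0 and n4 = 0.
Every assignment with n9 = 0 has in2 = 0; there are 24 such assignment(s).

0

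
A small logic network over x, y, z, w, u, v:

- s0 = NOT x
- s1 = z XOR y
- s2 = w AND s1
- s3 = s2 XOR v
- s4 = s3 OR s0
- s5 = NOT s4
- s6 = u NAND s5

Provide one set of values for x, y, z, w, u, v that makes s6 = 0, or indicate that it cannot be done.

x=1, y=0, z=0, w=0, u=1, v=0

Check with x=1, y=0, z=0, w=0, u=1, v=0:
s0 = NOT x = NOT 1 = 0
s1 = z XOR y = 0 XOR 0 = 0
s2 = w AND s1 = 0 AND 0 = 0
s3 = s2 XOR v = 0 XOR 0 = 0
s4 = s3 OR s0 = 0 OR 0 = 0
s5 = NOT s4 = NOT 0 = 1
s6 = u NAND s5 = 1 NAND 1 = 0
So s6 = 0 as required.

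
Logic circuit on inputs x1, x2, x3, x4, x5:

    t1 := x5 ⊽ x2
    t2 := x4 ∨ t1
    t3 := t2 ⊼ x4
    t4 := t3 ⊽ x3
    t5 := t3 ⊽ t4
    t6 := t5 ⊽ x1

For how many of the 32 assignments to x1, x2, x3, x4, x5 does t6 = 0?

20

t6 = t5 ⊽ x1 must be 0, so at least one of t5, x1 is 1.
Enumerating the 32 input combinations, 20 give t6 = 0 and 12 give t6 = 1.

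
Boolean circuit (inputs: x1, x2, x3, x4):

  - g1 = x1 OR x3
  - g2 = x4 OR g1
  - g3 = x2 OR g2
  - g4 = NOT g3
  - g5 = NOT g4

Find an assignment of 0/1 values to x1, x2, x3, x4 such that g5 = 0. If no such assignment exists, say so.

Check with x1=0, x2=0, x3=0, x4=0:
g1 = x1 OR x3 = 0 OR 0 = 0
g2 = x4 OR g1 = 0 OR 0 = 0
g3 = x2 OR g2 = 0 OR 0 = 0
g4 = NOT g3 = NOT 0 = 1
g5 = NOT g4 = NOT 1 = 0
So g5 = 0 as required.

x1=0, x2=0, x3=0, x4=0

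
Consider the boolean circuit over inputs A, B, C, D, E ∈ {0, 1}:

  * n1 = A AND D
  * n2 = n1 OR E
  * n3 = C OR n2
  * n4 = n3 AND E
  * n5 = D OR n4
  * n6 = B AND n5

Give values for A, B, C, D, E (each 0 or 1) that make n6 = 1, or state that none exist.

Check with A=0, B=1, C=1, D=1, E=0:
n1 = A AND D = 0 AND 1 = 0
n2 = n1 OR E = 0 OR 0 = 0
n3 = C OR n2 = 1 OR 0 = 1
n4 = n3 AND E = 1 AND 0 = 0
n5 = D OR n4 = 1 OR 0 = 1
n6 = B AND n5 = 1 AND 1 = 1
So n6 = 1 as required.

A=0, B=1, C=1, D=1, E=0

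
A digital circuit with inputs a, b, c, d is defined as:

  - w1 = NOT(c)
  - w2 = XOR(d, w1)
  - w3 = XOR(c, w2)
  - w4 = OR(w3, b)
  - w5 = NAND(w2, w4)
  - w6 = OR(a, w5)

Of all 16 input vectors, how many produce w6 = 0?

w6 = OR(a, w5) must be 0, so both a = 0 and w5 = 0.
w5 = NAND(w2, w4) must be 0, so both w2 = 1 and w4 = 1.
w2 = XOR(d, w1) must be 1, so d and w1 differ.
Enumerating the 16 input combinations, 3 give w6 = 0 and 13 give w6 = 1.

3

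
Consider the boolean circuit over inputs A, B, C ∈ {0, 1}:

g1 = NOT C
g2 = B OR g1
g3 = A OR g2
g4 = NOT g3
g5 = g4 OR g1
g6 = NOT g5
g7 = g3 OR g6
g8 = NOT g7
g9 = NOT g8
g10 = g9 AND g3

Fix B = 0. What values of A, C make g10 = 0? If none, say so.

Check with B = 0 and A=0, C=1:
g1 = NOT C = NOT 1 = 0
g2 = B OR g1 = 0 OR 0 = 0
g3 = A OR g2 = 0 OR 0 = 0
g4 = NOT g3 = NOT 0 = 1
g5 = g4 OR g1 = 1 OR 0 = 1
g6 = NOT g5 = NOT 1 = 0
g7 = g3 OR g6 = 0 OR 0 = 0
g8 = NOT g7 = NOT 0 = 1
g9 = NOT g8 = NOT 1 = 0
g10 = g9 AND g3 = 0 AND 0 = 0
So g10 = 0.

A=0, C=1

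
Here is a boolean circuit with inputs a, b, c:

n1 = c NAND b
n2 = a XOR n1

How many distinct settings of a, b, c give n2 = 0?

n2 = a XOR n1 must be 0, so a and n1 are equal.
Satisfying assignments:
  a=0, b=1, c=1
  a=1, b=0, c=0
  a=1, b=0, c=1
  a=1, b=1, c=0

4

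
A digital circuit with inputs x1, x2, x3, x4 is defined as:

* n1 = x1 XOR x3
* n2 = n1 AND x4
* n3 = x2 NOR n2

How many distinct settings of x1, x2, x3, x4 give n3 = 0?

10

n3 = x2 NOR n2 must be 0, so at least one of x2, n2 is 1.
Enumerating the 16 input combinations, 10 give n3 = 0 and 6 give n3 = 1.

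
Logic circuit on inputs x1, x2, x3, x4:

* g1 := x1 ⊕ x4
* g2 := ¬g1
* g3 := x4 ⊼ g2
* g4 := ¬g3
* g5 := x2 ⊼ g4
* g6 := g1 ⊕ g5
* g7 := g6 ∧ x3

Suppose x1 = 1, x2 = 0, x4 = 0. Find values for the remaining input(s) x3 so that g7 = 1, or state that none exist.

With x1 = 1, x2 = 0, x4 = 0 fixed, none of the 2 settings of x3 give g7 = 1.
For example, with x3=1:
g1 = x1 ⊕ x4 = 1 ⊕ 0 = 1
g2 = ¬g1 = ¬1 = 0
g3 = x4 ⊼ g2 = 0 ⊼ 0 = 1
g4 = ¬g3 = ¬1 = 0
g5 = x2 ⊼ g4 = 0 ⊼ 0 = 1
g6 = g1 ⊕ g5 = 1 ⊕ 1 = 0
g7 = g6 ∧ x3 = 0 ∧ 1 = 0
giving g7 = 0 ≠ 1.

no solution exists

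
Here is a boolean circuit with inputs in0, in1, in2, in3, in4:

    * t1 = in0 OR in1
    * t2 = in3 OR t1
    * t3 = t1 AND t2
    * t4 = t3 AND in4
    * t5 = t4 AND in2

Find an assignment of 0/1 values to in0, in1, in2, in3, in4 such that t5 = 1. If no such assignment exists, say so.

in0=0 in1=1 in2=1 in3=1 in4=1

t5 = t4 AND in2 must be 1, so both t4 = 1 and in2 = 1.
t4 = t3 AND in4 must be 1, so both t3 = 1 and in4 = 1.
Check with in0=0 in1=1 in2=1 in3=1 in4=1:
t1 = in0 OR in1 = 0 OR 1 = 1
t2 = in3 OR t1 = 1 OR 1 = 1
t3 = t1 AND t2 = 1 AND 1 = 1
t4 = t3 AND in4 = 1 AND 1 = 1
t5 = t4 AND in2 = 1 AND 1 = 1
So t5 = 1 as required.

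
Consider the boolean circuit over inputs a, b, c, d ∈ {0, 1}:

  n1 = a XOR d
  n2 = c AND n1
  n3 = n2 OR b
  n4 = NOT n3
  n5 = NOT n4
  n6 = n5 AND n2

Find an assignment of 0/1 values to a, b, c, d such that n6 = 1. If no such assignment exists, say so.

Check with a=0, b=0, c=1, d=1:
n1 = a XOR d = 0 XOR 1 = 1
n2 = c AND n1 = 1 AND 1 = 1
n3 = n2 OR b = 1 OR 0 = 1
n4 = NOT n3 = NOT 1 = 0
n5 = NOT n4 = NOT 0 = 1
n6 = n5 AND n2 = 1 AND 1 = 1
So n6 = 1 as required.

a=0, b=0, c=1, d=1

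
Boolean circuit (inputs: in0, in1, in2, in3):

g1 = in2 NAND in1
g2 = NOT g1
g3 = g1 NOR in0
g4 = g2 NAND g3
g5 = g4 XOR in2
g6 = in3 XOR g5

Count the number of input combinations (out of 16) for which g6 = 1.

g6 = in3 XOR g5 must be 1, so in3 and g5 differ.
Enumerating the 16 input combinations, 8 give g6 = 1 and 8 give g6 = 0.

8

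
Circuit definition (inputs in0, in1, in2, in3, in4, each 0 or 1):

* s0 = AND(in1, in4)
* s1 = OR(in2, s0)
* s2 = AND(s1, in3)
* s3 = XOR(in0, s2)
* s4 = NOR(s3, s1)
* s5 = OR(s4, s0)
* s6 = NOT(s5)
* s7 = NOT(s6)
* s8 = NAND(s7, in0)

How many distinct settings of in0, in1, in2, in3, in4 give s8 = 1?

28

s8 = NAND(s7, in0) must be 1, so at least one of s7, in0 is 0.
Enumerating the 32 input combinations, 28 give s8 = 1 and 4 give s8 = 0.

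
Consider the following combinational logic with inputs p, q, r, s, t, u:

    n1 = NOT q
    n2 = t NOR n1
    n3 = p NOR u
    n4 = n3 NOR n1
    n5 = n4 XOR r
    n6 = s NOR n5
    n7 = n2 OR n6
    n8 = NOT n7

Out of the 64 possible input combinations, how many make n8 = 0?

n8 = NOT n7 must be 0, so n7 = 1.
n7 = n2 OR n6 must be 1, so at least one of n2, n6 is 1.
Enumerating the 64 input combinations, 28 give n8 = 0 and 36 give n8 = 1.

28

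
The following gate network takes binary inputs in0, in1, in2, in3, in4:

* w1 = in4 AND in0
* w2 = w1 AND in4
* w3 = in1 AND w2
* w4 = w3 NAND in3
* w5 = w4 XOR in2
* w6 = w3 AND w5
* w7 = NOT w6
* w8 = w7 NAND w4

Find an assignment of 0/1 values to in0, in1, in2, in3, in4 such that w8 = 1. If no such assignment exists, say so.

Check with in0=1 in1=1 in2=0 in3=1 in4=1:
w1 = in4 AND in0 = 1 AND 1 = 1
w2 = w1 AND in4 = 1 AND 1 = 1
w3 = in1 AND w2 = 1 AND 1 = 1
w4 = w3 NAND in3 = 1 NAND 1 = 0
w5 = w4 XOR in2 = 0 XOR 0 = 0
w6 = w3 AND w5 = 1 AND 0 = 0
w7 = NOT w6 = NOT 0 = 1
w8 = w7 NAND w4 = 1 NAND 0 = 1
So w8 = 1 as required.

in0=1 in1=1 in2=0 in3=1 in4=1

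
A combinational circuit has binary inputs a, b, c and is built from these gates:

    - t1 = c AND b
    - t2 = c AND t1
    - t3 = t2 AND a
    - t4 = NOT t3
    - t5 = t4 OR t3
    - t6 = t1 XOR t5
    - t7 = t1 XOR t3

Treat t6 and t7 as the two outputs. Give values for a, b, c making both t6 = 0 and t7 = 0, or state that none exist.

a=1, b=1, c=1

Check with a=1, b=1, c=1:
t1 = c AND b = 1 AND 1 = 1
t2 = c AND t1 = 1 AND 1 = 1
t3 = t2 AND a = 1 AND 1 = 1
t4 = NOT t3 = NOT 1 = 0
t5 = t4 OR t3 = 0 OR 1 = 1
t6 = t1 XOR t5 = 1 XOR 1 = 0
t7 = t1 XOR t3 = 1 XOR 1 = 0
So t6 = 0 and t7 = 0.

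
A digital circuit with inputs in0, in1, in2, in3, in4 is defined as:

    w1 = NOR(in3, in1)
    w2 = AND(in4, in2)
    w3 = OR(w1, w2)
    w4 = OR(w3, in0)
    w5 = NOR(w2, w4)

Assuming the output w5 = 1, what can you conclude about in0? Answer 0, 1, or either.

0

w5 = NOR(w2, w4) must be 1, so both w2 = 0 and w4 = 0.
w2 = AND(in4, in2) must be 0, so at least one of in4, in2 is 0.
Every assignment with w5 = 1 has in0 = 0; there are 9 such assignment(s).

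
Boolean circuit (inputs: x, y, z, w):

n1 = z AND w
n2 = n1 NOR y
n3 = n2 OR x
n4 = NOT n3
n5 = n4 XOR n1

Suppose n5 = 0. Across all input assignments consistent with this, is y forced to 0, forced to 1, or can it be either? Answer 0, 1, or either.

either

Both values of y occur among assignments with n5 = 0:
  y=0: x=0, y=0, z=0, w=0
  y=1: x=0, y=1, z=1, w=1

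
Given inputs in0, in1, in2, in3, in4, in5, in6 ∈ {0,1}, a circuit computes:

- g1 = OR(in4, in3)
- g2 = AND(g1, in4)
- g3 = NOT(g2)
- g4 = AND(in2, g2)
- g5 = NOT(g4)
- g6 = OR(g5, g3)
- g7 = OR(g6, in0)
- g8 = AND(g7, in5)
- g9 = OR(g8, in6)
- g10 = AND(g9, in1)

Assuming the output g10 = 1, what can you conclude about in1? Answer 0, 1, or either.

1

g10 = AND(g9, in1) must be 1, so both g9 = 1 and in1 = 1.
Every assignment with g10 = 1 has in1 = 1; there are 46 such assignment(s).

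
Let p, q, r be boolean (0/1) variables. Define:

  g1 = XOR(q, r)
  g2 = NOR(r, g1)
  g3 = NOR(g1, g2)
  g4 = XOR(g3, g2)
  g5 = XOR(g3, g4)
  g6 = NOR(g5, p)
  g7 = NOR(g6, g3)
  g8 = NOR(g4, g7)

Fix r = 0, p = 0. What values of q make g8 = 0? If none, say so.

g8 = NOR(g4, g7) must be 0, so at least one of g4, g7 is 1.
Check with r = 0, p = 0 and q=0:
g1 = XOR(q, r) = XOR(0, 0) = 0
g2 = NOR(r, g1) = NOR(0, 0) = 1
g3 = NOR(g1, g2) = NOR(0, 1) = 0
g4 = XOR(g3, g2) = XOR(0, 1) = 1
g5 = XOR(g3, g4) = XOR(0, 1) = 1
g6 = NOR(g5, p) = NOR(1, 0) = 0
g7 = NOR(g6, g3) = NOR(0, 0) = 1
g8 = NOR(g4, g7) = NOR(1, 1) = 0
So g8 = 0.

q=0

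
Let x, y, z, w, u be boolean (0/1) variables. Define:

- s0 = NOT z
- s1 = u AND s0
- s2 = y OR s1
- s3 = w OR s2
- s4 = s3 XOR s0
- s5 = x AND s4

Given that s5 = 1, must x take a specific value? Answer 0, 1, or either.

1

s5 = x AND s4 must be 1, so both x = 1 and s4 = 1.
s4 = s3 XOR s0 must be 1, so s3 and s0 differ.
Every assignment with s5 = 1 has x = 1; there are 7 such assignment(s).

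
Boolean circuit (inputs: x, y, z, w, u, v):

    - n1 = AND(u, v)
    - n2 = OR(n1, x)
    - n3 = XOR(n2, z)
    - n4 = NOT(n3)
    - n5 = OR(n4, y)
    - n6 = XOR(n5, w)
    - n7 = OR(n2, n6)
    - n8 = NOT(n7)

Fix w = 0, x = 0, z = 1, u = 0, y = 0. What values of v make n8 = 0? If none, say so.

no solution exists

With w = 0, x = 0, z = 1, u = 0, y = 0 fixed, none of the 2 settings of v give n8 = 0.
For example, with v=0:
n1 = AND(u, v) = AND(0, 0) = 0
n2 = OR(n1, x) = OR(0, 0) = 0
n3 = XOR(n2, z) = XOR(0, 1) = 1
n4 = NOT(n3) = NOT 1 = 0
n5 = OR(n4, y) = OR(0, 0) = 0
n6 = XOR(n5, w) = XOR(0, 0) = 0
n7 = OR(n2, n6) = OR(0, 0) = 0
n8 = NOT(n7) = NOT 0 = 1
giving n8 = 1 ≠ 0.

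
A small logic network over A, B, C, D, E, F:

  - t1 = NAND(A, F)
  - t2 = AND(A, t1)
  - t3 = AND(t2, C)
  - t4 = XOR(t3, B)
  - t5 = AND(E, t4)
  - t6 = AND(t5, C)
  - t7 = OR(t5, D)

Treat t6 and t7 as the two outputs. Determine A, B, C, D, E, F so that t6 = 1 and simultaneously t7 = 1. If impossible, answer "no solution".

A=0, B=1, C=1, D=1, E=1, F=1

Check with A=0, B=1, C=1, D=1, E=1, F=1:
t1 = NAND(A, F) = NAND(0, 1) = 1
t2 = AND(A, t1) = AND(0, 1) = 0
t3 = AND(t2, C) = AND(0, 1) = 0
t4 = XOR(t3, B) = XOR(0, 1) = 1
t5 = AND(E, t4) = AND(1, 1) = 1
t6 = AND(t5, C) = AND(1, 1) = 1
t7 = OR(t5, D) = OR(1, 1) = 1
So t6 = 1 and t7 = 1.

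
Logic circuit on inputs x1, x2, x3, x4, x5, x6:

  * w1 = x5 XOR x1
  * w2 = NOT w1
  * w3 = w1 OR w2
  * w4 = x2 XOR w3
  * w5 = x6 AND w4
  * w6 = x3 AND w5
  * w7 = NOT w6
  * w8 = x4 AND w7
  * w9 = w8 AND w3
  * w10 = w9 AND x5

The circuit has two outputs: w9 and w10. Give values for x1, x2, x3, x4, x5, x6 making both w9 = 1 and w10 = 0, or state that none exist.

x1=1 x2=1 x3=1 x4=1 x5=0 x6=1

Check with x1=1 x2=1 x3=1 x4=1 x5=0 x6=1:
w1 = x5 XOR x1 = 0 XOR 1 = 1
w2 = NOT w1 = NOT 1 = 0
w3 = w1 OR w2 = 1 OR 0 = 1
w4 = x2 XOR w3 = 1 XOR 1 = 0
w5 = x6 AND w4 = 1 AND 0 = 0
w6 = x3 AND w5 = 1 AND 0 = 0
w7 = NOT w6 = NOT 0 = 1
w8 = x4 AND w7 = 1 AND 1 = 1
w9 = w8 AND w3 = 1 AND 1 = 1
w10 = w9 AND x5 = 1 AND 0 = 0
So w9 = 1 and w10 = 0.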